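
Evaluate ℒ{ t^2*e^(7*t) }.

2/(s - 7)^3

L{e^(7t)} = 1/(s - 7).
Then apply L{t^2·g(t)} = (-1)^2 d^2/ds^2[G(s)] with G(s) = 1/(s - 7):
differentiating 2 times and applying the sign gives 2/(s - 7)^3.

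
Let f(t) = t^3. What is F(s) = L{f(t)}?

F(s) = 6/s^4

L{t^3} = 3!/s^4 = 6/s^4.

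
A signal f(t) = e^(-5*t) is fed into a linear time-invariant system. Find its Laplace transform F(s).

F(s) = 1/(s + 5)

L{e^(-5t)} = 1/(s + 5).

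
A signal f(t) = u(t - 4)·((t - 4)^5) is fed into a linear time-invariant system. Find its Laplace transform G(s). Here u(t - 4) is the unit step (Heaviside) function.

G(s) = 120*exp(-4*s)/s^6

By the second shifting theorem, L{u(t - c)·g(t - c)} = e^(-cs)·H(s) with c = 4 and H(s) = L{g(t)}.
L{t^5} = 5!/s^6 = 120/s^6.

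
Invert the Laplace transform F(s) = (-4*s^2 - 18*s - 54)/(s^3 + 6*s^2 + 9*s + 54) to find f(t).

Factor the denominator: s^3 + 6*s^2 + 9*s + 54 = (s + 6)*(s^2 + 9).
Partial fraction decomposition gives [-2/(s + 6)] + [-2*s/(s^2 + 9)] + [-6/(s^2 + 9)].
Invert each term: -2/(s + 6) ↔ -2e^(-6t); -2·s/(s^2 + 9) ↔ -2cos(3t); -2·3/(s^2 + 9) ↔ -2sin(3t).

f(t) = -2*sin(3*t) - 2*cos(3*t) - 2*exp(-6*t)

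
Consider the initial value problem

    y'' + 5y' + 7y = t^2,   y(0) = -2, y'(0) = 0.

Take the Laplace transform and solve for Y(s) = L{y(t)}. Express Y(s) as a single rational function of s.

Y(s) = (-2*s^4 - 10*s^3 + 2)/(s^5 + 5*s^4 + 7*s^3)

Take the Laplace transform of both sides.
Using L{y''} = s^2 Y - s·y(0) - y'(0) and L{y'} = sY - y(0), with y(0) = -2, y'(0) = 0, the left side becomes (s^2 + 5*s + 7)Y - (-2*s - 10).
The right side is L{t^2} = 2/s^3.
So (s^2 + 5*s + 7)Y = 2/s^3 + (-2*s - 10).
Solve for Y(s) and write it as one ratio of polynomials.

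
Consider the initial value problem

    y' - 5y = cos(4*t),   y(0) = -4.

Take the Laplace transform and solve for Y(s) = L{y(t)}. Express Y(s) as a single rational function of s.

Y(s) = (-4*s^2 + s - 64)/(s^3 - 5*s^2 + 16*s - 80)

Transform both sides with L{·}.
The derivative rules (L{y'} = sY - y(0) = sY - (-4)) turn the left side into (s - 5)Y - (-4).
The right side is L{cos(4*t)} = s/(s^2 + 16).
So (s - 5)Y = s/(s^2 + 16) + (-4).
Solve for Y(s) and write it as one ratio of polynomials.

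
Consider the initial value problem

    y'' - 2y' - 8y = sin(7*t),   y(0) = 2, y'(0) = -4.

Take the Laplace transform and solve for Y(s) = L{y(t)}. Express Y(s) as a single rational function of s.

Laplace-transform each side.
Using L{y''} = s^2 Y - s·y(0) - y'(0) and L{y'} = sY - y(0), with y(0) = 2, y'(0) = -4, the left side becomes (s^2 - 2*s - 8)Y - (2*s - 8).
The right side is L{sin(7*t)} = 7/(s^2 + 49).
So (s^2 - 2*s - 8)Y = 7/(s^2 + 49) + (2*s - 8).
Isolate Y and clear denominators.

Y(s) = (2*s^3 - 8*s^2 + 98*s - 385)/(s^4 - 2*s^3 + 41*s^2 - 98*s - 392)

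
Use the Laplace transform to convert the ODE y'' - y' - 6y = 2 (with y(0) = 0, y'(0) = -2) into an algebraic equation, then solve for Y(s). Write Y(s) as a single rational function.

Apply the Laplace transform to the equation.
The derivative rules (L{y''} = s^2 Y - s·y(0) - y'(0) and L{y'} = sY - y(0), with y(0) = 0, y'(0) = -2) turn the left side into (s^2 - s - 6)Y - (-2).
The right side is L{2} = 2/s.
So (s^2 - s - 6)Y = 2/s + (-2).
Isolate Y and clear denominators.

Y(s) = (-2*s + 2)/(s^3 - s^2 - 6*s)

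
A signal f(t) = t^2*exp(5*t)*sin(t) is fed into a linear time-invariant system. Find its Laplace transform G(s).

G(s) = 2*(3*s^2 - 30*s + 74)/(s^2 - 10*s + 26)^3

L{sin(t)} = 1/(s^2 + 1).
Multiplying by e^(5t) shifts s → s - 5, so L{exp(5*t)*sin(t)} = 1/((s - 5)^2 + 1).
Then apply L{t^2·g(t)} = (-1)^2 d^2/ds^2[H(s)] with H(s) = 1/((s - 5)^2 + 1):
differentiating 2 times and applying the sign gives 2*(3*s^2 - 30*s + 74)/(s^2 - 10*s + 26)^3.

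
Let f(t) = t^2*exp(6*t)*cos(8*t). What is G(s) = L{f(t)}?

L{cos(8t)} = s/(s^2 + 64).
Multiplying by e^(6t) shifts s → s - 6, so L{exp(6*t)*cos(8*t)} = (s - 6)/((s - 6)^2 + 64).
Then apply L{t^2·g(t)} = (-1)^2 d^2/ds^2[H(s)] with H(s) = (s - 6)/((s - 6)^2 + 64):
differentiating 2 times and applying the sign gives 2*(s - 6)*(s^2 - 12*s - 156)/(s^2 - 12*s + 100)^3.

G(s) = 2*(s - 6)*(s^2 - 12*s - 156)/(s^2 - 12*s + 100)^3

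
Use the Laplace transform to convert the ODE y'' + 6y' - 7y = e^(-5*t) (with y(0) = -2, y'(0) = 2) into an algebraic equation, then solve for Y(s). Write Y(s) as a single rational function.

Y(s) = (-2*s^2 - 20*s - 49)/(s^3 + 11*s^2 + 23*s - 35)

Transform both sides with L{·}.
The derivative rules (L{y''} = s^2 Y - s·y(0) - y'(0) and L{y'} = sY - y(0), with y(0) = -2, y'(0) = 2) turn the left side into (s^2 + 6*s - 7)Y - (-2*s - 10).
The right side is L{e^(-5*t)} = 1/(s + 5).
So (s^2 + 6*s - 7)Y = 1/(s + 5) + (-2*s - 10).
Solve for Y(s) and write it as one ratio of polynomials.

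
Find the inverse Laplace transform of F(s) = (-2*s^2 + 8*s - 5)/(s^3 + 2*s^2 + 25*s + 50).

2*sin(5*t) - cos(5*t) - exp(-2*t)

Factor the denominator: s^3 + 2*s^2 + 25*s + 50 = (s + 2)*(s^2 + 25).
Partial fraction decomposition gives [-1/(s + 2)] + [-s/(s^2 + 25)] + [10/(s^2 + 25)].
Invert each term: -1/(s + 2) ↔ -e^(-2t); -1·s/(s^2 + 25) ↔ -cos(5t); 2·5/(s^2 + 25) ↔ 2sin(5t).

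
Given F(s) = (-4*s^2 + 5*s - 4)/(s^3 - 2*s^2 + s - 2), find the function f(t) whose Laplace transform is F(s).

Factor the denominator: s^3 - 2*s^2 + s - 2 = (s - 2)*(s^2 + 1).
Partial fraction decomposition gives [-2/(s - 2)] + [-2*s/(s^2 + 1)] + [1/(s^2 + 1)].
Invert each term: -2/(s - 2) ↔ -2e^(2t); -2·s/(s^2 + 1) ↔ -2cos(t); 1·1/(s^2 + 1) ↔ sin(t).

f(t) = -2*exp(2*t) + sin(t) - 2*cos(t)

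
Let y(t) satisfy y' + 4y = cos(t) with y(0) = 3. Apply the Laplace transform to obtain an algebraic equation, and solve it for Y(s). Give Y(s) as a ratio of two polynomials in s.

Y(s) = (3*s^2 + s + 3)/(s^3 + 4*s^2 + s + 4)

Laplace-transform each side.
The derivative rules (L{y'} = sY - y(0) = sY - 3) turn the left side into (s + 4)Y - (3).
The right side is L{cos(t)} = s/(s^2 + 1).
So (s + 4)Y = s/(s^2 + 1) + (3).
Divide through and combine into a single rational function.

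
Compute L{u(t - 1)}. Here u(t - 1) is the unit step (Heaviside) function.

exp(-s)/s

By the second shifting theorem, L{u(t - c)·g(t - c)} = e^(-cs)·G(s) with c = 1 and G(s) = L{g(t)}.
L{1} = 1/s.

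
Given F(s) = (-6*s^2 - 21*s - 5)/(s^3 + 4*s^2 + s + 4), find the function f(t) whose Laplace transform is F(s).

f(t) = -sin(t) - 5*cos(t) - exp(-4*t)

Factor the denominator: s^3 + 4*s^2 + s + 4 = (s + 4)*(s^2 + 1).
Partial fraction decomposition gives [-1/(s + 4)] + [-5*s/(s^2 + 1)] + [-1/(s^2 + 1)].
Invert each term: -1/(s + 4) ↔ -e^(-4t); -5·s/(s^2 + 1) ↔ -5cos(t); -1·1/(s^2 + 1) ↔ -sin(t).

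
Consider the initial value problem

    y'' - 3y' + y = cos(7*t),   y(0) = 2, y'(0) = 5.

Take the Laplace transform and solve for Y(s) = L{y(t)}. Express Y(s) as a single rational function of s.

Apply the Laplace transform to the equation.
Using L{y''} = s^2 Y - s·y(0) - y'(0) and L{y'} = sY - y(0), with y(0) = 2, y'(0) = 5, the left side becomes (s^2 - 3*s + 1)Y - (2*s - 1).
The right side is L{cos(7*t)} = s/(s^2 + 49).
So (s^2 - 3*s + 1)Y = s/(s^2 + 49) + (2*s - 1).
Solve for Y(s) and write it as one ratio of polynomials.

Y(s) = (2*s^3 - s^2 + 99*s - 49)/(s^4 - 3*s^3 + 50*s^2 - 147*s + 49)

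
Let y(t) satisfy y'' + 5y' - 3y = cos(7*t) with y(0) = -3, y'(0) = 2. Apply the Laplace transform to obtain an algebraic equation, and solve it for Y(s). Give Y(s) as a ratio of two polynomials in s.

Y(s) = (-3*s^3 - 13*s^2 - 146*s - 637)/(s^4 + 5*s^3 + 46*s^2 + 245*s - 147)

Transform both sides with L{·}.
The derivative rules (L{y''} = s^2 Y - s·y(0) - y'(0) and L{y'} = sY - y(0), with y(0) = -3, y'(0) = 2) turn the left side into (s^2 + 5*s - 3)Y - (-3*s - 13).
The right side is L{cos(7*t)} = s/(s^2 + 49).
So (s^2 + 5*s - 3)Y = s/(s^2 + 49) + (-3*s - 13).
Solve for Y(s) and write it as one ratio of polynomials.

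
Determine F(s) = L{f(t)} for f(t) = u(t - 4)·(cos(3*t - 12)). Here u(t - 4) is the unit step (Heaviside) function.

By the second shifting theorem, L{u(t - c)·g(t - c)} = e^(-cs)·G(s) with c = 4 and G(s) = L{g(t)}.
L{cos(3t)} = s/(s^2 + 9).

F(s) = s*exp(-4*s)/(s^2 + 9)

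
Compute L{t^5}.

L{t^5} = 5!/s^6 = 120/s^6.

120/s^6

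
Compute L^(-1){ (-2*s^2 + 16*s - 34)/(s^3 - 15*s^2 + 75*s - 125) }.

Factor the denominator: s^3 - 15*s^2 + 75*s - 125 = (s - 5)^3.
Partial fraction decomposition gives [-2/(s - 5)] + [-4/(s - 5)^2] + [-4/(s - 5)^3].
Invert each term: -2/(s - 5) ↔ -2e^(5t); -4/(s - 5)^2 ↔ -4t·e^(5t); -4/(s - 5)^3 ↔ (-2)t^2·e^(5t).

-2*t^2*exp(5*t) - 4*t*exp(5*t) - 2*exp(5*t)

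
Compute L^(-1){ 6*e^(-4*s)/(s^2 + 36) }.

The factor e^(-4s) signals a time shift by c = 4 (second shifting theorem).
L{sin(6t)} = 6/(s^2 + 36), so L^-1{6/(s^2 + 36)} = sin(6*t).
Hence the inverse is u(t - 4) times that function evaluated at t - 4.

Heaviside(t - 4)*(sin(6*t - 24))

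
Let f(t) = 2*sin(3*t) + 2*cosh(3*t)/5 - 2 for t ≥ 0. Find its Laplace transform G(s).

The transform is linear, so treat each term independently.
(2)·[L{sin(3t)} = 3/(s^2 + 9)]; (2/5)·[L{cosh(3t)} = s/(s^2 - 9)]; L{-2} = -2/s.

G(s) = 2*s/(5*(s^2 - 9)) + 6/(s^2 + 9) - 2/s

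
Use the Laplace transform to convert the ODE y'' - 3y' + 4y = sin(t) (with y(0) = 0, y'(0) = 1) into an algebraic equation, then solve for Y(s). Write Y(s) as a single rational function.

Laplace-transform each side.
The derivative rules (L{y''} = s^2 Y - s·y(0) - y'(0) and L{y'} = sY - y(0), with y(0) = 0, y'(0) = 1) turn the left side into (s^2 - 3*s + 4)Y - (1).
The right side is L{sin(t)} = 1/(s^2 + 1).
So (s^2 - 3*s + 4)Y = 1/(s^2 + 1) + (1).
Isolate Y and clear denominators.

Y(s) = (s^2 + 2)/(s^4 - 3*s^3 + 5*s^2 - 3*s + 4)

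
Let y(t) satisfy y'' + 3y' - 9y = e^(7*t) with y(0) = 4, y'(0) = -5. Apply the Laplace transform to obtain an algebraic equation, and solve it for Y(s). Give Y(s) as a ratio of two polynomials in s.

Take the Laplace transform of both sides.
Using L{y''} = s^2 Y - s·y(0) - y'(0) and L{y'} = sY - y(0), with y(0) = 4, y'(0) = -5, the left side becomes (s^2 + 3*s - 9)Y - (4*s + 7).
The right side is L{e^(7*t)} = 1/(s - 7).
So (s^2 + 3*s - 9)Y = 1/(s - 7) + (4*s + 7).
Divide through and combine into a single rational function.

Y(s) = (4*s^2 - 21*s - 48)/(s^3 - 4*s^2 - 30*s + 63)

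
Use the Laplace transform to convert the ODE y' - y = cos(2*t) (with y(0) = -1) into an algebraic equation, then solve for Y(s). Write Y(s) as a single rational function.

Apply the Laplace transform to the equation.
Using L{y'} = sY - y(0) = sY - (-1), the left side becomes (s - 1)Y - (-1).
The right side is L{cos(2*t)} = s/(s^2 + 4).
So (s - 1)Y = s/(s^2 + 4) + (-1).
Divide through and combine into a single rational function.

Y(s) = (-s^2 + s - 4)/(s^3 - s^2 + 4*s - 4)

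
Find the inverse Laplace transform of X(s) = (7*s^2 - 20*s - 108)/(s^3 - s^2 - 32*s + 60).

-exp(5*t) + 5*exp(2*t) + 3*exp(-6*t)

Factor the denominator: s^3 - s^2 - 32*s + 60 = (s - 5)*(s - 2)*(s + 6).
Partial fraction decomposition gives [5/(s - 2)] + [-1/(s - 5)] + [3/(s + 6)].
Invert each term: 5/(s - 2) ↔ 5e^(2t); -1/(s - 5) ↔ -e^(5t); 3/(s + 6) ↔ 3e^(-6t).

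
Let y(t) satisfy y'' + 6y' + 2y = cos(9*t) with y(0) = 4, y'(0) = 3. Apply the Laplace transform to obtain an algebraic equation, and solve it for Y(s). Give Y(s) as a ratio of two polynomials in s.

Take the Laplace transform of both sides.
With L{y''} = s^2 Y - s·y(0) - y'(0) and L{y'} = sY - y(0), with y(0) = 4, y'(0) = 3: the LHS transforms to (s^2 + 6*s + 2)Y - (4*s + 27).
The right side is L{cos(9*t)} = s/(s^2 + 81).
So (s^2 + 6*s + 2)Y = s/(s^2 + 81) + (4*s + 27).
Isolate Y and clear denominators.

Y(s) = (4*s^3 + 27*s^2 + 325*s + 2187)/(s^4 + 6*s^3 + 83*s^2 + 486*s + 162)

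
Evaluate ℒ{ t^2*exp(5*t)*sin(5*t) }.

10*(3*s^2 - 30*s + 50)/(s^2 - 10*s + 50)^3

L{sin(5t)} = 5/(s^2 + 25).
Multiplying by e^(5t) shifts s → s - 5, so L{exp(5*t)*sin(5*t)} = 5/((s - 5)^2 + 25).
Then apply L{t^2·g(t)} = (-1)^2 d^2/ds^2[H(s)] with H(s) = 5/((s - 5)^2 + 25):
differentiating 2 times and applying the sign gives 10*(3*s^2 - 30*s + 50)/(s^2 - 10*s + 50)^3.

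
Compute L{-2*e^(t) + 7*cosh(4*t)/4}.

7*s/(4*(s^2 - 16)) - 2/(s - 1)

The transform is linear, so treat each term independently.
(7/4)·[L{cosh(4t)} = s/(s^2 - 16)]; (-2)·[L{e^(t)} = 1/(s - 1)].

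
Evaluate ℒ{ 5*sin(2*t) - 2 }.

The transform is linear, so treat each term independently.
L{-2} = -2/s; (5)·[L{sin(2t)} = 2/(s^2 + 4)].

10/(s^2 + 4) - 2/s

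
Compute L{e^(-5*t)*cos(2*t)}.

L{cos(2t)} = s/(s^2 + 4).
By the first shifting theorem, multiplying by e^(-5t) replaces s with s + 5.

(s + 5)/((s + 5)^2 + 4)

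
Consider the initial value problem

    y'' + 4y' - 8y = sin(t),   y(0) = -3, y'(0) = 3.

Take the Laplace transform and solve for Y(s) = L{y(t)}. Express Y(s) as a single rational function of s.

Y(s) = (-3*s^3 - 9*s^2 - 3*s - 8)/(s^4 + 4*s^3 - 7*s^2 + 4*s - 8)

Laplace-transform each side.
With L{y''} = s^2 Y - s·y(0) - y'(0) and L{y'} = sY - y(0), with y(0) = -3, y'(0) = 3: the LHS transforms to (s^2 + 4*s - 8)Y - (-3*s - 9).
The right side is L{sin(t)} = 1/(s^2 + 1).
So (s^2 + 4*s - 8)Y = 1/(s^2 + 1) + (-3*s - 9).
Isolate Y and clear denominators.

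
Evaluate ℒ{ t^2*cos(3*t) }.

2*s*(s^2 - 27)/(s^2 + 9)^3

L{cos(3t)} = s/(s^2 + 9).
Then apply L{t^2·g(t)} = (-1)^2 d^2/ds^2[H(s)] with H(s) = s/(s^2 + 9):
differentiating 2 times and applying the sign gives 2*s*(s^2 - 27)/(s^2 + 9)^3.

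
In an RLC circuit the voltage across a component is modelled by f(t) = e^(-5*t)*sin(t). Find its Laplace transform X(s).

X(s) = 1/((s + 5)^2 + 1)

L{sin(t)} = 1/(s^2 + 1).
By the first shifting theorem, multiplying by e^(-5t) replaces s with s + 5.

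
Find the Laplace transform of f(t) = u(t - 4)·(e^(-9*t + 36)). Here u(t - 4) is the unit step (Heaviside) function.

exp(-4*s)/(s + 9)

By the second shifting theorem, L{u(t - c)·g(t - c)} = e^(-cs)·G(s) with c = 4 and G(s) = L{g(t)}.
L{e^(-9t)} = 1/(s + 9).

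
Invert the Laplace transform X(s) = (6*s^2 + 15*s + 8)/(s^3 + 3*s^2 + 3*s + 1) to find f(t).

Factor the denominator: s^3 + 3*s^2 + 3*s + 1 = (s + 1)^3.
Partial fraction decomposition gives [6/(s + 1)] + [3/(s + 1)^2] + [-1/(s + 1)^3].
Invert each term: 6/(s + 1) ↔ 6e^(-t); 3/(s + 1)^2 ↔ 3t·e^(-t); -1/(s + 1)^3 ↔ (-1/2)t^2·e^(-t).

f(t) = -t^2*exp(-t)/2 + 3*t*exp(-t) + 6*exp(-t)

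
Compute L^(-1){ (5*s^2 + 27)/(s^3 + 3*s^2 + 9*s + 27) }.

-sin(3*t) + cos(3*t) + 4*exp(-3*t)

Factor the denominator: s^3 + 3*s^2 + 9*s + 27 = (s + 3)*(s^2 + 9).
Partial fraction decomposition gives [4/(s + 3)] + [s/(s^2 + 9)] + [-3/(s^2 + 9)].
Invert each term: 4/(s + 3) ↔ 4e^(-3t); 1·s/(s^2 + 9) ↔ cos(3t); -1·3/(s^2 + 9) ↔ -sin(3t).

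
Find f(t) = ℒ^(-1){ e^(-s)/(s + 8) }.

The factor e^(-s) signals a time shift by c = 1 (second shifting theorem).
L{e^(-8t)} = 1/(s + 8), so L^-1{1/(s + 8)} = e^(-8*t).
Hence the inverse is u(t - 1) times that function evaluated at t - 1.

f(t) = Heaviside(t - 1)*(exp(-8*t + 8))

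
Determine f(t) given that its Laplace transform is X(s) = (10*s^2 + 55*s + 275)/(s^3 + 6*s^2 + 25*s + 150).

f(t) = 5*sin(5*t) + 5*cos(5*t) + 5*exp(-6*t)

Factor the denominator: s^3 + 6*s^2 + 25*s + 150 = (s + 6)*(s^2 + 25).
Partial fraction decomposition gives [5/(s + 6)] + [5*s/(s^2 + 25)] + [25/(s^2 + 25)].
Invert each term: 5/(s + 6) ↔ 5e^(-6t); 5·s/(s^2 + 25) ↔ 5cos(5t); 5·5/(s^2 + 25) ↔ 5sin(5t).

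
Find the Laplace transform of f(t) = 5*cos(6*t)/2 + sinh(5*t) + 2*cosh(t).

5*s/(2*(s^2 + 36)) + 2*s/(s^2 - 1) + 5/(s^2 - 25)

By linearity of the Laplace transform, transform each term separately.
(2)·[L{cosh(t)} = s/(s^2 - 1)]; L{sinh(5t)} = 5/(s^2 - 25); (5/2)·[L{cos(6t)} = s/(s^2 + 36)].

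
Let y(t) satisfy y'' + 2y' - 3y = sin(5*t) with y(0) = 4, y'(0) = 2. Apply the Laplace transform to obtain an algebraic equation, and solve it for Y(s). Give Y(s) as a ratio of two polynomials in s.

Y(s) = (4*s^3 + 10*s^2 + 100*s + 255)/(s^4 + 2*s^3 + 22*s^2 + 50*s - 75)

Take the Laplace transform of both sides.
With L{y''} = s^2 Y - s·y(0) - y'(0) and L{y'} = sY - y(0), with y(0) = 4, y'(0) = 2: the LHS transforms to (s^2 + 2*s - 3)Y - (4*s + 10).
The right side is L{sin(5*t)} = 5/(s^2 + 25).
So (s^2 + 2*s - 3)Y = 5/(s^2 + 25) + (4*s + 10).
Divide through and combine into a single rational function.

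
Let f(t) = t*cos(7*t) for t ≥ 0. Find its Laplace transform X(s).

X(s) = (s - 7)*(s + 7)/(s^2 + 49)^2

L{cos(7t)} = s/(s^2 + 49).
Then apply L{t·g(t)} = -d/ds[G(s)] with G(s) = s/(s^2 + 49):
differentiating 1 time and applying the sign gives (s - 7)*(s + 7)/(s^2 + 49)^2.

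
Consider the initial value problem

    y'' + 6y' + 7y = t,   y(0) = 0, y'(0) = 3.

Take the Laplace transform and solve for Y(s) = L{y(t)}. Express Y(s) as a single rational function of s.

Y(s) = (3*s^2 + 1)/(s^4 + 6*s^3 + 7*s^2)

Transform both sides with L{·}.
With L{y''} = s^2 Y - s·y(0) - y'(0) and L{y'} = sY - y(0), with y(0) = 0, y'(0) = 3: the LHS transforms to (s^2 + 6*s + 7)Y - (3).
The right side is L{t} = s^(-2).
So (s^2 + 6*s + 7)Y = s^(-2) + (3).
Isolate Y and clear denominators.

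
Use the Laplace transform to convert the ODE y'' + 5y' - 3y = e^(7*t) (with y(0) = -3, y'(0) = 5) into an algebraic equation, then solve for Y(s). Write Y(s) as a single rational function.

Y(s) = (-3*s^2 + 11*s + 71)/(s^3 - 2*s^2 - 38*s + 21)

Take the Laplace transform of both sides.
With L{y''} = s^2 Y - s·y(0) - y'(0) and L{y'} = sY - y(0), with y(0) = -3, y'(0) = 5: the LHS transforms to (s^2 + 5*s - 3)Y - (-3*s - 10).
The right side is L{e^(7*t)} = 1/(s - 7).
So (s^2 + 5*s - 3)Y = 1/(s - 7) + (-3*s - 10).
Isolate Y and clear denominators.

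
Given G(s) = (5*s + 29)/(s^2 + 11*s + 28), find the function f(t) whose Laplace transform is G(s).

f(t) = 3*exp(-4*t) + 2*exp(-7*t)

Factor the denominator: s^2 + 11*s + 28 = (s + 4)*(s + 7).
Partial fraction decomposition gives [2/(s + 7)] + [3/(s + 4)].
Invert each term: 2/(s + 7) ↔ 2e^(-7t); 3/(s + 4) ↔ 3e^(-4t).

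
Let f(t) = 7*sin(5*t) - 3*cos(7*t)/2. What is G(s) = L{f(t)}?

The transform is linear, so treat each term independently.
(7)·[L{sin(5t)} = 5/(s^2 + 25)]; (-3/2)·[L{cos(7t)} = s/(s^2 + 49)].

G(s) = -3*s/(2*(s^2 + 49)) + 35/(s^2 + 25)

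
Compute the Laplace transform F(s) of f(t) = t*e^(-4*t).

F(s) = (s + 4)^(-2)

L{e^(-4t)} = 1/(s + 4).
Then apply L{t·g(t)} = -d/ds[G(s)] with G(s) = 1/(s + 4):
differentiating 1 time and applying the sign gives (s + 4)^(-2).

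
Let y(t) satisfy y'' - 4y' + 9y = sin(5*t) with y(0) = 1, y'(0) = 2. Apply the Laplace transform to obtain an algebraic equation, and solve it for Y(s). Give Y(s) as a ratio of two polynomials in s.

Y(s) = (s^3 - 2*s^2 + 25*s - 45)/(s^4 - 4*s^3 + 34*s^2 - 100*s + 225)

Apply the Laplace transform to the equation.
Using L{y''} = s^2 Y - s·y(0) - y'(0) and L{y'} = sY - y(0), with y(0) = 1, y'(0) = 2, the left side becomes (s^2 - 4*s + 9)Y - (s - 2).
The right side is L{sin(5*t)} = 5/(s^2 + 25).
So (s^2 - 4*s + 9)Y = 5/(s^2 + 25) + (s - 2).
Solve for Y(s) and write it as one ratio of polynomials.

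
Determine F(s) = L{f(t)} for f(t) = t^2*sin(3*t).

F(s) = 18*(s^2 - 3)/(s^2 + 9)^3

L{sin(3t)} = 3/(s^2 + 9).
Then apply L{t^2·g(t)} = (-1)^2 d^2/ds^2[G(s)] with G(s) = 3/(s^2 + 9):
differentiating 2 times and applying the sign gives 18*(s^2 - 3)/(s^2 + 9)^3.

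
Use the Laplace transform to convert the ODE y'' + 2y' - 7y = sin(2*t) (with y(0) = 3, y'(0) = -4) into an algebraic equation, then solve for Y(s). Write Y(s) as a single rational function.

Take the Laplace transform of both sides.
Using L{y''} = s^2 Y - s·y(0) - y'(0) and L{y'} = sY - y(0), with y(0) = 3, y'(0) = -4, the left side becomes (s^2 + 2*s - 7)Y - (3*s + 2).
The right side is L{sin(2*t)} = 2/(s^2 + 4).
So (s^2 + 2*s - 7)Y = 2/(s^2 + 4) + (3*s + 2).
Isolate Y and clear denominators.

Y(s) = (3*s^3 + 2*s^2 + 12*s + 10)/(s^4 + 2*s^3 - 3*s^2 + 8*s - 28)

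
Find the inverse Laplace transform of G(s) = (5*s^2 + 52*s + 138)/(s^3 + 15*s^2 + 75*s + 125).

Factor the denominator: s^3 + 15*s^2 + 75*s + 125 = (s + 5)^3.
Partial fraction decomposition gives [5/(s + 5)] + [2/(s + 5)^2] + [3/(s + 5)^3].
Invert each term: 5/(s + 5) ↔ 5e^(-5t); 2/(s + 5)^2 ↔ 2t·e^(-5t); 3/(s + 5)^3 ↔ (3/2)t^2·e^(-5t).

3*t^2*exp(-5*t)/2 + 2*t*exp(-5*t) + 5*exp(-5*t)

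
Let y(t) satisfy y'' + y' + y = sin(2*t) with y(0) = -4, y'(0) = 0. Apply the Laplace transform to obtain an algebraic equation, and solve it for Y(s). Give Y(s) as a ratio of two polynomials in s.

Apply the Laplace transform to the equation.
With L{y''} = s^2 Y - s·y(0) - y'(0) and L{y'} = sY - y(0), with y(0) = -4, y'(0) = 0: the LHS transforms to (s^2 + s + 1)Y - (-4*s - 4).
The right side is L{sin(2*t)} = 2/(s^2 + 4).
So (s^2 + s + 1)Y = 2/(s^2 + 4) + (-4*s - 4).
Isolate Y and clear denominators.

Y(s) = (-4*s^3 - 4*s^2 - 16*s - 14)/(s^4 + s^3 + 5*s^2 + 4*s + 4)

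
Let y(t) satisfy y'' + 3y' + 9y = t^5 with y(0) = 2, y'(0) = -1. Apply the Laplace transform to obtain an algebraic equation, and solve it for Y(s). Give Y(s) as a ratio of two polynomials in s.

Apply the Laplace transform to the equation.
With L{y''} = s^2 Y - s·y(0) - y'(0) and L{y'} = sY - y(0), with y(0) = 2, y'(0) = -1: the LHS transforms to (s^2 + 3*s + 9)Y - (2*s + 5).
The right side is L{t^5} = 120/s^6.
So (s^2 + 3*s + 9)Y = 120/s^6 + (2*s + 5).
Solve for Y(s) and write it as one ratio of polynomials.

Y(s) = (2*s^7 + 5*s^6 + 120)/(s^8 + 3*s^7 + 9*s^6)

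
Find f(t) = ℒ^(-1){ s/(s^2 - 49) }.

Since L{cosh(7t)} = s/(s^2 - 49), the inverse is cosh(7*t).

f(t) = cosh(7*t)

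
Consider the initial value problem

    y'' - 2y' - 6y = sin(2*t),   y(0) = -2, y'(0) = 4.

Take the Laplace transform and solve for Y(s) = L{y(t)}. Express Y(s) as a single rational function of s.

Y(s) = (-2*s^3 + 8*s^2 - 8*s + 34)/(s^4 - 2*s^3 - 2*s^2 - 8*s - 24)

Apply the Laplace transform to the equation.
The derivative rules (L{y''} = s^2 Y - s·y(0) - y'(0) and L{y'} = sY - y(0), with y(0) = -2, y'(0) = 4) turn the left side into (s^2 - 2*s - 6)Y - (-2*s + 8).
The right side is L{sin(2*t)} = 2/(s^2 + 4).
So (s^2 - 2*s - 6)Y = 2/(s^2 + 4) + (-2*s + 8).
Solve for Y(s) and write it as one ratio of polynomials.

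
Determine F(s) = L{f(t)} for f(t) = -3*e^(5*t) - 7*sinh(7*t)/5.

F(s) = -49/(5*(s^2 - 49)) - 3/(s - 5)

Apply the Laplace transform termwise.
(-7/5)·[L{sinh(7t)} = 7/(s^2 - 49)]; (-3)·[L{e^(5t)} = 1/(s - 5)].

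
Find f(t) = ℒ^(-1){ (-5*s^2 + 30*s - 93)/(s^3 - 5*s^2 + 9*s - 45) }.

f(t) = -2*exp(5*t) + 5*sin(3*t) - 3*cos(3*t)

Factor the denominator: s^3 - 5*s^2 + 9*s - 45 = (s - 5)*(s^2 + 9).
Partial fraction decomposition gives [-2/(s - 5)] + [-3*s/(s^2 + 9)] + [15/(s^2 + 9)].
Invert each term: -2/(s - 5) ↔ -2e^(5t); -3·s/(s^2 + 9) ↔ -3cos(3t); 5·3/(s^2 + 9) ↔ 5sin(3t).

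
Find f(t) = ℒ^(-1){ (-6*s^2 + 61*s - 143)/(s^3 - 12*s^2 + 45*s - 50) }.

Factor the denominator: s^3 - 12*s^2 + 45*s - 50 = (s - 5)^2*(s - 2).
Partial fraction decomposition gives [-1/(s - 5)] + [4/(s - 5)^2] + [-5/(s - 2)].
Invert each term: -1/(s - 5) ↔ -e^(5t); 4/(s - 5)^2 ↔ 4t·e^(5t); -5/(s - 2) ↔ -5e^(2t).

f(t) = 4*t*exp(5*t) - exp(5*t) - 5*exp(2*t)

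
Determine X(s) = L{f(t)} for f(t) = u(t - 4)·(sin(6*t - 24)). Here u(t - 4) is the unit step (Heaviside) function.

X(s) = 6*exp(-4*s)/(s^2 + 36)

By the second shifting theorem, L{u(t - c)·g(t - c)} = e^(-cs)·G(s) with c = 4 and G(s) = L{g(t)}.
L{sin(6t)} = 6/(s^2 + 36).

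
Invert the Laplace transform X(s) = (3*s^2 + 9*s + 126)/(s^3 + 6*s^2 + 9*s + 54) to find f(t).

f(t) = 5*sin(3*t) - cos(3*t) + 4*exp(-6*t)

Factor the denominator: s^3 + 6*s^2 + 9*s + 54 = (s + 6)*(s^2 + 9).
Partial fraction decomposition gives [4/(s + 6)] + [-s/(s^2 + 9)] + [15/(s^2 + 9)].
Invert each term: 4/(s + 6) ↔ 4e^(-6t); -1·s/(s^2 + 9) ↔ -cos(3t); 5·3/(s^2 + 9) ↔ 5sin(3t).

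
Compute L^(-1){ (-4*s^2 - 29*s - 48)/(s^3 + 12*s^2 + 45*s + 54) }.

t*exp(-3*t) - 2*exp(-3*t) - 2*exp(-6*t)

Factor the denominator: s^3 + 12*s^2 + 45*s + 54 = (s + 3)^2*(s + 6).
Partial fraction decomposition gives [-2/(s + 3)] + [(s + 3)^(-2)] + [-2/(s + 6)].
Invert each term: -2/(s + 3) ↔ -2e^(-3t); 1/(s + 3)^2 ↔ t·e^(-3t); -2/(s + 6) ↔ -2e^(-6t).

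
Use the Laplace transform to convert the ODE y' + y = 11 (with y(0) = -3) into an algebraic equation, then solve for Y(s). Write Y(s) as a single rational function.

Transform both sides with L{·}.
Using L{y'} = sY - y(0) = sY - (-3), the left side becomes (s + 1)Y - (-3).
The right side is L{11} = 11/s.
So (s + 1)Y = 11/s + (-3).
Isolate Y and clear denominators.

Y(s) = (-3*s + 11)/(s^2 + s)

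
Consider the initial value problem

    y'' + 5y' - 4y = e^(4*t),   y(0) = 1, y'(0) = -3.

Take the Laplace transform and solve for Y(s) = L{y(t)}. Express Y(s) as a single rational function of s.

Y(s) = (s^2 - 2*s - 7)/(s^3 + s^2 - 24*s + 16)

Take the Laplace transform of both sides.
The derivative rules (L{y''} = s^2 Y - s·y(0) - y'(0) and L{y'} = sY - y(0), with y(0) = 1, y'(0) = -3) turn the left side into (s^2 + 5*s - 4)Y - (s + 2).
The right side is L{e^(4*t)} = 1/(s - 4).
So (s^2 + 5*s - 4)Y = 1/(s - 4) + (s + 2).
Isolate Y and clear denominators.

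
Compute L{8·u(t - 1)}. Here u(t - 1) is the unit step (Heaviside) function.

By the second shifting theorem, L{u(t - c)·g(t - c)} = e^(-cs)·G(s) with c = 1 and G(s) = L{g(t)}.
L{8} = 8/s.

8*exp(-s)/s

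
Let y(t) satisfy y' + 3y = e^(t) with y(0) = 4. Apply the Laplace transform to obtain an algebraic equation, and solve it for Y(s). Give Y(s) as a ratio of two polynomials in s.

Y(s) = (4*s - 3)/(s^2 + 2*s - 3)

Laplace-transform each side.
With L{y'} = sY - y(0) = sY - 4: the LHS transforms to (s + 3)Y - (4).
The right side is L{e^(t)} = 1/(s - 1).
So (s + 3)Y = 1/(s - 1) + (4).
Isolate Y and clear denominators.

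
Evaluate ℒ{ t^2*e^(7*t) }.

L{e^(7t)} = 1/(s - 7).
Then apply L{t^2·g(t)} = (-1)^2 d^2/ds^2[G(s)] with G(s) = 1/(s - 7):
differentiating 2 times and applying the sign gives 2/(s - 7)^3.

2/(s - 7)^3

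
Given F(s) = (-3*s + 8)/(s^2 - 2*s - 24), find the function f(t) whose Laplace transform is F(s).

f(t) = -exp(6*t) - 2*exp(-4*t)

Factor the denominator: s^2 - 2*s - 24 = (s - 6)*(s + 4).
Partial fraction decomposition gives [-1/(s - 6)] + [-2/(s + 4)].
Invert each term: -1/(s - 6) ↔ -e^(6t); -2/(s + 4) ↔ -2e^(-4t).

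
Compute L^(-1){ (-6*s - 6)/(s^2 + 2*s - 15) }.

-6*exp(-t)*cosh(4*t)

Rewrite the denominator: s^2 + 2*s - 15 = (s + 1)^2 - 16.
The form in (s + 1) signals a first-shifting-theorem factor e^(-t).
Since L{cosh(4t)} = s/(s^2 - 16), the inverse is e^(-t)*cosh(4*t), scaled by -6.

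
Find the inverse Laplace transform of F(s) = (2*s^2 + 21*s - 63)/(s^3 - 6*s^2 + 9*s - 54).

3*exp(6*t) + 5*sin(3*t) - cos(3*t)

Factor the denominator: s^3 - 6*s^2 + 9*s - 54 = (s - 6)*(s^2 + 9).
Partial fraction decomposition gives [3/(s - 6)] + [-s/(s^2 + 9)] + [15/(s^2 + 9)].
Invert each term: 3/(s - 6) ↔ 3e^(6t); -1·s/(s^2 + 9) ↔ -cos(3t); 5·3/(s^2 + 9) ↔ 5sin(3t).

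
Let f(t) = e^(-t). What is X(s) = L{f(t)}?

X(s) = 1/(s + 1)

L{1} = 1/s.
By the first shifting theorem, multiplying by e^(-t) replaces s with s + 1.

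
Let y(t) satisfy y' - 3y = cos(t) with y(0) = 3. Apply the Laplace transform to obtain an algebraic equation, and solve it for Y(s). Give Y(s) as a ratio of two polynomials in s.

Y(s) = (3*s^2 + s + 3)/(s^3 - 3*s^2 + s - 3)

Apply the Laplace transform to the equation.
Using L{y'} = sY - y(0) = sY - 3, the left side becomes (s - 3)Y - (3).
The right side is L{cos(t)} = s/(s^2 + 1).
So (s - 3)Y = s/(s^2 + 1) + (3).
Divide through and combine into a single rational function.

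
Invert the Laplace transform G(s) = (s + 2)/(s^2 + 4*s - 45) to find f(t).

f(t) = exp(-2*t)*cosh(7*t)

Rewrite the denominator: s^2 + 4*s - 45 = (s + 2)^2 - 49.
The form in (s + 2) signals a first-shifting-theorem factor e^(-2t).
Since L{cosh(7t)} = s/(s^2 - 49), the inverse is e^(-2*t)*cosh(7*t).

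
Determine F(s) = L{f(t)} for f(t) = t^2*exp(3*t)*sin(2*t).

L{sin(2t)} = 2/(s^2 + 4).
Multiplying by e^(3t) shifts s → s - 3, so L{exp(3*t)*sin(2*t)} = 2/((s - 3)^2 + 4).
Then apply L{t^2·g(t)} = (-1)^2 d^2/ds^2[G(s)] with G(s) = 2/((s - 3)^2 + 4):
differentiating 2 times and applying the sign gives 4*(3*s^2 - 18*s + 23)/(s^2 - 6*s + 13)^3.

F(s) = 4*(3*s^2 - 18*s + 23)/(s^2 - 6*s + 13)^3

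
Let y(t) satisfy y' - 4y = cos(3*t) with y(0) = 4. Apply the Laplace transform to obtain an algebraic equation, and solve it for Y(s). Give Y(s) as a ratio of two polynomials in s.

Laplace-transform each side.
The derivative rules (L{y'} = sY - y(0) = sY - 4) turn the left side into (s - 4)Y - (4).
The right side is L{cos(3*t)} = s/(s^2 + 9).
So (s - 4)Y = s/(s^2 + 9) + (4).
Divide through and combine into a single rational function.

Y(s) = (4*s^2 + s + 36)/(s^3 - 4*s^2 + 9*s - 36)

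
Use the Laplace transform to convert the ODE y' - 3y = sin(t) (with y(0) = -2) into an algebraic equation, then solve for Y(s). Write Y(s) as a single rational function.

Apply the Laplace transform to the equation.
With L{y'} = sY - y(0) = sY - (-2): the LHS transforms to (s - 3)Y - (-2).
The right side is L{sin(t)} = 1/(s^2 + 1).
So (s - 3)Y = 1/(s^2 + 1) + (-2).
Divide through and combine into a single rational function.

Y(s) = (-2*s^2 - 1)/(s^3 - 3*s^2 + s - 3)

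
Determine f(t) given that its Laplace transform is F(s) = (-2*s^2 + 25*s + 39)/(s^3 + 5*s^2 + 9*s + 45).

Factor the denominator: s^3 + 5*s^2 + 9*s + 45 = (s + 5)*(s^2 + 9).
Partial fraction decomposition gives [-4/(s + 5)] + [2*s/(s^2 + 9)] + [15/(s^2 + 9)].
Invert each term: -4/(s + 5) ↔ -4e^(-5t); 2·s/(s^2 + 9) ↔ 2cos(3t); 5·3/(s^2 + 9) ↔ 5sin(3t).

f(t) = 5*sin(3*t) + 2*cos(3*t) - 4*exp(-5*t)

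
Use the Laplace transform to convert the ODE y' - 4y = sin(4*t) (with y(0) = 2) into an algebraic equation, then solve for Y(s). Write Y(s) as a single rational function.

Y(s) = (2*s^2 + 36)/(s^3 - 4*s^2 + 16*s - 64)

Apply the Laplace transform to the equation.
Using L{y'} = sY - y(0) = sY - 2, the left side becomes (s - 4)Y - (2).
The right side is L{sin(4*t)} = 4/(s^2 + 16).
So (s - 4)Y = 4/(s^2 + 16) + (2).
Divide through and combine into a single rational function.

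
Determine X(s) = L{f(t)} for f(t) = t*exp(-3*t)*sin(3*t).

X(s) = 6*(s + 3)/(s^2 + 6*s + 18)^2

L{sin(3t)} = 3/(s^2 + 9).
Multiplying by e^(-3t) shifts s → s + 3, so L{exp(-3*t)*sin(3*t)} = 3/((s + 3)^2 + 9).
Then apply L{t·g(t)} = -d/ds[G(s)] with G(s) = 3/((s + 3)^2 + 9):
differentiating 1 time and applying the sign gives 6*(s + 3)/(s^2 + 6*s + 18)^2.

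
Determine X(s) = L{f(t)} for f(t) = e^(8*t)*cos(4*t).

L{cos(4t)} = s/(s^2 + 16).
By the first shifting theorem, multiplying by e^(8t) replaces s with s - 8.

X(s) = (s - 8)/((s - 8)^2 + 16)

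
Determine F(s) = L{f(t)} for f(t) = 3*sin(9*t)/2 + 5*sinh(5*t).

F(s) = 27/(2*(s^2 + 81)) + 25/(s^2 - 25)

The transform is linear, so treat each term independently.
(3/2)·[L{sin(9t)} = 9/(s^2 + 81)]; (5)·[L{sinh(5t)} = 5/(s^2 - 25)].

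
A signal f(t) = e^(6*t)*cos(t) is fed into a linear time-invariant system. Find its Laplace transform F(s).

L{cos(t)} = s/(s^2 + 1).
By the first shifting theorem, multiplying by e^(6t) replaces s with s - 6.

F(s) = (s - 6)/((s - 6)^2 + 1)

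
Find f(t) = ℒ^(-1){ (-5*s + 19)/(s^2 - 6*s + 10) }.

f(t) = 4*exp(3*t)*sin(t) - 5*exp(3*t)*cos(t)

Complete the square in the denominator: s^2 - 6*s + 10 = (s - 3)^2 + 1^2.
Split the numerator to match: -5*s + 19 = -5·(s - 3) + 4·1.
Invert each term: -5·(s - 3)/((s - 3)^2 + 1) ↔ -5e^(3t)cos(t); 4·1/((s - 3)^2 + 1) ↔ 4e^(3t)sin(t).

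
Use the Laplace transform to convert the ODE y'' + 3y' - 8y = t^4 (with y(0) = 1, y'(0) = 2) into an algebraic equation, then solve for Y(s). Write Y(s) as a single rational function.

Y(s) = (s^6 + 5*s^5 + 24)/(s^7 + 3*s^6 - 8*s^5)

Apply the Laplace transform to the equation.
With L{y''} = s^2 Y - s·y(0) - y'(0) and L{y'} = sY - y(0), with y(0) = 1, y'(0) = 2: the LHS transforms to (s^2 + 3*s - 8)Y - (s + 5).
The right side is L{t^4} = 24/s^5.
So (s^2 + 3*s - 8)Y = 24/s^5 + (s + 5).
Solve for Y(s) and write it as one ratio of polynomials.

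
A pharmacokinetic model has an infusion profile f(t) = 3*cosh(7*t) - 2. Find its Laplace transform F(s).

Apply the Laplace transform termwise.
L{-2} = -2/s; (3)·[L{cosh(7t)} = s/(s^2 - 49)].

F(s) = 3*s/(s^2 - 49) - 2/s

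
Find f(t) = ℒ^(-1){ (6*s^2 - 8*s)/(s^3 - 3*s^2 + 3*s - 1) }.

Factor the denominator: s^3 - 3*s^2 + 3*s - 1 = (s - 1)^3.
Partial fraction decomposition gives [6/(s - 1)] + [4/(s - 1)^2] + [-2/(s - 1)^3].
Invert each term: 6/(s - 1) ↔ 6e^(t); 4/(s - 1)^2 ↔ 4t·e^(t); -2/(s - 1)^3 ↔ (-1)t^2·e^(t).

f(t) = -t^2*exp(t) + 4*t*exp(t) + 6*exp(t)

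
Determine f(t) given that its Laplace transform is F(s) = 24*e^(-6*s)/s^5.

f(t) = Heaviside(t - 6)*((t - 6)^4)

The factor e^(-6s) signals a time shift by c = 6 (second shifting theorem).
L{t^4} = 4!/s^5 = 24/s^5, so L^-1{24/s^5} = t^4.
Hence the inverse is u(t - 6) times that function evaluated at t - 6.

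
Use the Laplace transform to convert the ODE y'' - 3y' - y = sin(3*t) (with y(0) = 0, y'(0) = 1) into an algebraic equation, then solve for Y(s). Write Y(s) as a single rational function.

Y(s) = (s^2 + 12)/(s^4 - 3*s^3 + 8*s^2 - 27*s - 9)

Transform both sides with L{·}.
Using L{y''} = s^2 Y - s·y(0) - y'(0) and L{y'} = sY - y(0), with y(0) = 0, y'(0) = 1, the left side becomes (s^2 - 3*s - 1)Y - (1).
The right side is L{sin(3*t)} = 3/(s^2 + 9).
So (s^2 - 3*s - 1)Y = 3/(s^2 + 9) + (1).
Isolate Y and clear denominators.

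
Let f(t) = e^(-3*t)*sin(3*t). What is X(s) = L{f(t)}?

X(s) = 3/((s + 3)^2 + 9)

L{sin(3t)} = 3/(s^2 + 9).
By the first shifting theorem, multiplying by e^(-3t) replaces s with s + 3.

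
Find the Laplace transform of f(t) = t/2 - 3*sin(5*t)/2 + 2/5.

By linearity of the Laplace transform, transform each term separately.
(-3/2)·[L{sin(5t)} = 5/(s^2 + 25)]; L{2/5} = (2/5)/s; (1/2)·[L{t} = 1!/s^2 = 1/s^2].

-15/(2*(s^2 + 25)) + 2/(5*s) + 1/(2*s^2)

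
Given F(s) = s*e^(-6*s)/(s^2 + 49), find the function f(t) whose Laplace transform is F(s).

The factor e^(-6s) signals a time shift by c = 6 (second shifting theorem).
L{cos(7t)} = s/(s^2 + 49), so L^-1{s/(s^2 + 49)} = cos(7*t).
Hence the inverse is u(t - 6) times that function evaluated at t - 6.

f(t) = Heaviside(t - 6)*(cos(7*t - 42))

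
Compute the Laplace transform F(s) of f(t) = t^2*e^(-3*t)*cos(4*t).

L{cos(4t)} = s/(s^2 + 16).
Multiplying by e^(-3t) shifts s → s + 3, so L{e^(-3*t)*cos(4*t)} = (s + 3)/((s + 3)^2 + 16).
Then apply L{t^2·g(t)} = (-1)^2 d^2/ds^2[G(s)] with G(s) = (s + 3)/((s + 3)^2 + 16):
differentiating 2 times and applying the sign gives 2*(s + 3)*(s^2 + 6*s - 39)/(s^2 + 6*s + 25)^3.

F(s) = 2*(s + 3)*(s^2 + 6*s - 39)/(s^2 + 6*s + 25)^3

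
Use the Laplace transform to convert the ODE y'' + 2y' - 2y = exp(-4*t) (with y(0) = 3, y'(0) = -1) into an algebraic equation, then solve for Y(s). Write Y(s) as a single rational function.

Transform both sides with L{·}.
With L{y''} = s^2 Y - s·y(0) - y'(0) and L{y'} = sY - y(0), with y(0) = 3, y'(0) = -1: the LHS transforms to (s^2 + 2*s - 2)Y - (3*s + 5).
The right side is L{exp(-4*t)} = 1/(s + 4).
So (s^2 + 2*s - 2)Y = 1/(s + 4) + (3*s + 5).
Solve for Y(s) and write it as one ratio of polynomials.

Y(s) = (3*s^2 + 17*s + 21)/(s^3 + 6*s^2 + 6*s - 8)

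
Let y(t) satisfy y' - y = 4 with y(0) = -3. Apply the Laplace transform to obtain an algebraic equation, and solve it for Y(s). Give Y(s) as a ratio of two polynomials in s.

Transform both sides with L{·}.
The derivative rules (L{y'} = sY - y(0) = sY - (-3)) turn the left side into (s - 1)Y - (-3).
The right side is L{4} = 4/s.
So (s - 1)Y = 4/s + (-3).
Solve for Y(s) and write it as one ratio of polynomials.

Y(s) = (-3*s + 4)/(s^2 - s)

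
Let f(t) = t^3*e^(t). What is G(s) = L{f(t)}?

L{t^3} = 3!/s^4 = 6/s^4.
By the first shifting theorem, multiplying by e^(t) replaces s with s - 1.

G(s) = 6/(s - 1)^4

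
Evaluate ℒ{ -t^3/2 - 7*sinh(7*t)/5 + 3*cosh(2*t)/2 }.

By linearity of the Laplace transform, transform each term separately.
(-1/2)·[L{t^3} = 3!/s^4 = 6/s^4]; (3/2)·[L{cosh(2t)} = s/(s^2 - 4)]; (-7/5)·[L{sinh(7t)} = 7/(s^2 - 49)].

3*s/(2*(s^2 - 4)) - 49/(5*(s^2 - 49)) - 3/s^4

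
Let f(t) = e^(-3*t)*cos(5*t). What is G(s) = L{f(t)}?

L{cos(5t)} = s/(s^2 + 25).
By the first shifting theorem, multiplying by e^(-3t) replaces s with s + 3.

G(s) = (s + 3)/((s + 3)^2 + 25)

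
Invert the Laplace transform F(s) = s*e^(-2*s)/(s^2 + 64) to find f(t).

The factor e^(-2s) signals a time shift by c = 2 (second shifting theorem).
L{cos(8t)} = s/(s^2 + 64), so L^-1{s/(s^2 + 64)} = cos(8*t).
Hence the inverse is u(t - 2) times that function evaluated at t - 2.

f(t) = Heaviside(t - 2)*(cos(8*t - 16))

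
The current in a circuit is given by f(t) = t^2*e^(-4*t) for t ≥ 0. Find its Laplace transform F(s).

F(s) = 2/(s + 4)^3

L{e^(-4t)} = 1/(s + 4).
Then apply L{t^2·g(t)} = (-1)^2 d^2/ds^2[G(s)] with G(s) = 1/(s + 4):
differentiating 2 times and applying the sign gives 2/(s + 4)^3.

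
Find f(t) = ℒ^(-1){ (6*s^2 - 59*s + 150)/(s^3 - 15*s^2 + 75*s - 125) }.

f(t) = 5*t^2*exp(5*t)/2 + t*exp(5*t) + 6*exp(5*t)

Factor the denominator: s^3 - 15*s^2 + 75*s - 125 = (s - 5)^3.
Partial fraction decomposition gives [6/(s - 5)] + [(s - 5)^(-2)] + [5/(s - 5)^3].
Invert each term: 6/(s - 5) ↔ 6e^(5t); 1/(s - 5)^2 ↔ t·e^(5t); 5/(s - 5)^3 ↔ (5/2)t^2·e^(5t).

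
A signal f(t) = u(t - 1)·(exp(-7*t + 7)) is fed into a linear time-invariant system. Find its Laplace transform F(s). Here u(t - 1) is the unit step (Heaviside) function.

By the second shifting theorem, L{u(t - c)·g(t - c)} = e^(-cs)·G(s) with c = 1 and G(s) = L{g(t)}.
L{e^(-7t)} = 1/(s + 7).

F(s) = exp(-s)/(s + 7)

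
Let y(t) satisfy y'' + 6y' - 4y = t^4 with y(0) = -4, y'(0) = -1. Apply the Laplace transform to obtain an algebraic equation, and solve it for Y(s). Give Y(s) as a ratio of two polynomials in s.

Laplace-transform each side.
Using L{y''} = s^2 Y - s·y(0) - y'(0) and L{y'} = sY - y(0), with y(0) = -4, y'(0) = -1, the left side becomes (s^2 + 6*s - 4)Y - (-4*s - 25).
The right side is L{t^4} = 24/s^5.
So (s^2 + 6*s - 4)Y = 24/s^5 + (-4*s - 25).
Isolate Y and clear denominators.

Y(s) = (-4*s^6 - 25*s^5 + 24)/(s^7 + 6*s^6 - 4*s^5)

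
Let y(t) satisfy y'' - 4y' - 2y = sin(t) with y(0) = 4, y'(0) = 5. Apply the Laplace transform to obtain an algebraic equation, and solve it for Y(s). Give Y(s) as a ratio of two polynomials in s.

Y(s) = (4*s^3 - 11*s^2 + 4*s - 10)/(s^4 - 4*s^3 - s^2 - 4*s - 2)

Apply the Laplace transform to the equation.
With L{y''} = s^2 Y - s·y(0) - y'(0) and L{y'} = sY - y(0), with y(0) = 4, y'(0) = 5: the LHS transforms to (s^2 - 4*s - 2)Y - (4*s - 11).
The right side is L{sin(t)} = 1/(s^2 + 1).
So (s^2 - 4*s - 2)Y = 1/(s^2 + 1) + (4*s - 11).
Isolate Y and clear denominators.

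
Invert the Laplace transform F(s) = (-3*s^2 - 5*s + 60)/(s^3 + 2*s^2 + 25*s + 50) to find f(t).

f(t) = sin(5*t) - 5*cos(5*t) + 2*exp(-2*t)

Factor the denominator: s^3 + 2*s^2 + 25*s + 50 = (s + 2)*(s^2 + 25).
Partial fraction decomposition gives [2/(s + 2)] + [-5*s/(s^2 + 25)] + [5/(s^2 + 25)].
Invert each term: 2/(s + 2) ↔ 2e^(-2t); -5·s/(s^2 + 25) ↔ -5cos(5t); 1·5/(s^2 + 25) ↔ sin(5t).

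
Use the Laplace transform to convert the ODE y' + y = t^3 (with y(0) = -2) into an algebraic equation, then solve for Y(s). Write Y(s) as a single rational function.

Laplace-transform each side.
Using L{y'} = sY - y(0) = sY - (-2), the left side becomes (s + 1)Y - (-2).
The right side is L{t^3} = 6/s^4.
So (s + 1)Y = 6/s^4 + (-2).
Solve for Y(s) and write it as one ratio of polynomials.

Y(s) = (-2*s^4 + 6)/(s^5 + s^4)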